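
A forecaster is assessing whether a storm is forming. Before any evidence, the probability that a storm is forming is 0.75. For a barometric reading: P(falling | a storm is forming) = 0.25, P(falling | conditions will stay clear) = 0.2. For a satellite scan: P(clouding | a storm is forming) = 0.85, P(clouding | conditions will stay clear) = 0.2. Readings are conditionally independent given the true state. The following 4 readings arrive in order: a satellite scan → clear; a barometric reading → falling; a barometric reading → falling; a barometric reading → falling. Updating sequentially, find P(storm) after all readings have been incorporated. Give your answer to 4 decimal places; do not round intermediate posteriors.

After a satellite scan='clear': P(storm) = 0.15·0.7500 / (0.15·0.7500 + 0.8·0.2500) ≈ 0.3600
After a barometric reading='falling': P(storm) = 0.25·0.3600 / (0.25·0.3600 + 0.2·0.6400) ≈ 0.4128
After a barometric reading='falling': P(storm) = 0.25·0.4128 / (0.25·0.4128 + 0.2·0.5872) ≈ 0.4678
After a barometric reading='falling': P(storm) = 0.25·0.4678 / (0.25·0.4678 + 0.2·0.5322) ≈ 0.5235

0.5235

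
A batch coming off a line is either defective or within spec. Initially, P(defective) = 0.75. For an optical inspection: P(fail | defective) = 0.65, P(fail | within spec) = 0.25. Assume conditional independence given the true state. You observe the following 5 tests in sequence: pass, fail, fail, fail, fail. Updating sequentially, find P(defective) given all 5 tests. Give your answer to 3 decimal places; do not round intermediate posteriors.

0.985

After 'pass': P(defective) = 0.35·0.7500 / (0.35·0.7500 + 0.75·0.2500) ≈ 0.5833
After 'fail': P(defective) = 0.65·0.5833 / (0.65·0.5833 + 0.25·0.4167) ≈ 0.7845
After 'fail': P(defective) = 0.65·0.7845 / (0.65·0.7845 + 0.25·0.2155) ≈ 0.9044
After 'fail': P(defective) = 0.65·0.9044 / (0.65·0.9044 + 0.25·0.0956) ≈ 0.9609
After 'fail': P(defective) = 0.65·0.9609 / (0.65·0.9609 + 0.25·0.0391) ≈ 0.9846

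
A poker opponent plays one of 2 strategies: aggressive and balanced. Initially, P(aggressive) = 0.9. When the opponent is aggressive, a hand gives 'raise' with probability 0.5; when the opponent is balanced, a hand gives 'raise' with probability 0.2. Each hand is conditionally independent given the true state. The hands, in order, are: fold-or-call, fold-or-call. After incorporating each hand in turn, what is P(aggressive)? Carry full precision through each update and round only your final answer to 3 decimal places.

0.779

After 'fold-or-call': P(aggressive) = 0.5·0.9000 / (0.5·0.9000 + 0.8·0.1000) ≈ 0.8491
After 'fold-or-call': P(aggressive) = 0.5·0.8491 / (0.5·0.8491 + 0.8·0.1509) ≈ 0.7785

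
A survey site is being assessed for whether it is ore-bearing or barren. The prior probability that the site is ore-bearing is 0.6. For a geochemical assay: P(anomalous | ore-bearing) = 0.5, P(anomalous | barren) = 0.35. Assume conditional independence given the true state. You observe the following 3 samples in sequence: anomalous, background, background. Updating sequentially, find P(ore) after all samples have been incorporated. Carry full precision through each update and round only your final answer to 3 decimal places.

After 'anomalous': P(ore) = 0.5·0.6000 / (0.5·0.6000 + 0.35·0.4000) ≈ 0.6818
After 'background': P(ore) = 0.5·0.6818 / (0.5·0.6818 + 0.65·0.3182) ≈ 0.6224
After 'background': P(ore) = 0.5·0.6224 / (0.5·0.6224 + 0.65·0.3776) ≈ 0.5591

0.559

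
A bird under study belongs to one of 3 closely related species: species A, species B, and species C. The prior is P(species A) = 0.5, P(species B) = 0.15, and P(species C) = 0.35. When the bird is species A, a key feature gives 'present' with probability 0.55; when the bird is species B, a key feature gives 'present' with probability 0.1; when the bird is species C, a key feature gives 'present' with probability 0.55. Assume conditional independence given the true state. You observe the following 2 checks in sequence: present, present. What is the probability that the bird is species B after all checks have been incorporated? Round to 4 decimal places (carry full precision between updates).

Apply Bayes' rule sequentially, carrying P(species B) forward.
After 'present': normaliser = 0.55·0.5000 + 0.1·0.1500 + 0.55·0.3500; P(species A) ≈ 0.5699, P(species B) ≈ 0.0311, P(species C) ≈ 0.3990
After 'present': normaliser = 0.55·0.5699 + 0.1·0.0311 + 0.55·0.3990; P(species A) ≈ 0.5848, P(species B) ≈ 0.0058, P(species C) ≈ 0.4094

0.0058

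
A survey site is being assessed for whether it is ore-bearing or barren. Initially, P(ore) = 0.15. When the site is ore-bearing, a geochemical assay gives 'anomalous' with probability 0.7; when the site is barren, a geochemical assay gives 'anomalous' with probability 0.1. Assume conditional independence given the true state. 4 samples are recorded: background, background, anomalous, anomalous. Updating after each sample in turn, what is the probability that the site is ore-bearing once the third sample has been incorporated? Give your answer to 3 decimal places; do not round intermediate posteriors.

0.121

Each posterior becomes the prior for the next update.
After 'background': P(ore) = 0.3·0.1500 / (0.3·0.1500 + 0.9·0.8500) ≈ 0.0556
After 'background': P(ore) = 0.3·0.0556 / (0.3·0.0556 + 0.9·0.9444) ≈ 0.0192
After 'anomalous': P(ore) = 0.7·0.0192 / (0.7·0.0192 + 0.1·0.9808) ≈ 0.1207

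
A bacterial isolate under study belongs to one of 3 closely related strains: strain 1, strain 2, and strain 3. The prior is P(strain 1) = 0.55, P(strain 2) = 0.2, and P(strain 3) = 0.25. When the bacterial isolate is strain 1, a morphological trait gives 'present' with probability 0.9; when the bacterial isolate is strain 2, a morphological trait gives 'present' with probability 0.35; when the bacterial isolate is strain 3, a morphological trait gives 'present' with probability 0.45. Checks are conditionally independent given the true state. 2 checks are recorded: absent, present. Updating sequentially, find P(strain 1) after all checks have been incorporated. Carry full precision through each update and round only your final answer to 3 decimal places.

0.316

Each posterior becomes the prior for the next update.
After 'absent': normaliser = 0.1·0.5500 + 0.65·0.2000 + 0.55·0.2500; P(strain 1) ≈ 0.1705, P(strain 2) ≈ 0.4031, P(strain 3) ≈ 0.4264
After 'present': normaliser = 0.9·0.1705 + 0.35·0.4031 + 0.45·0.4264; P(strain 1) ≈ 0.3155, P(strain 2) ≈ 0.2900, P(strain 3) ≈ 0.3944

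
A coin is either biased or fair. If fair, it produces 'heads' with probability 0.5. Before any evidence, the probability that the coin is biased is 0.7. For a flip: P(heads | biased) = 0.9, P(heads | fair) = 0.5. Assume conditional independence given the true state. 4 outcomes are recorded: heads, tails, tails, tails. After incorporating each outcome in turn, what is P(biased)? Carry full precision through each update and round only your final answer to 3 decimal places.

After 'heads': P(biased) = 0.9·0.7000 / (0.9·0.7000 + 0.5·0.3000) ≈ 0.8077
After 'tails': P(biased) = 0.1·0.8077 / (0.1·0.8077 + 0.5·0.1923) ≈ 0.4565
After 'tails': P(biased) = 0.1·0.4565 / (0.1·0.4565 + 0.5·0.5435) ≈ 0.1438
After 'tails': P(biased) = 0.1·0.1438 / (0.1·0.1438 + 0.5·0.8562) ≈ 0.0325

0.033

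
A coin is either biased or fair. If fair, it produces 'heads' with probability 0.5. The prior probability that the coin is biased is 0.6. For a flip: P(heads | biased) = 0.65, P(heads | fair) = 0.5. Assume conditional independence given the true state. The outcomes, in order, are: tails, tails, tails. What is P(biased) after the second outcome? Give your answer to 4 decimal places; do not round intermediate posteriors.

After 'tails': P(biased) = 0.35·0.6000 / (0.35·0.6000 + 0.5·0.4000) ≈ 0.5122
After 'tails': P(biased) = 0.35·0.5122 / (0.35·0.5122 + 0.5·0.4878) ≈ 0.4236

0.4236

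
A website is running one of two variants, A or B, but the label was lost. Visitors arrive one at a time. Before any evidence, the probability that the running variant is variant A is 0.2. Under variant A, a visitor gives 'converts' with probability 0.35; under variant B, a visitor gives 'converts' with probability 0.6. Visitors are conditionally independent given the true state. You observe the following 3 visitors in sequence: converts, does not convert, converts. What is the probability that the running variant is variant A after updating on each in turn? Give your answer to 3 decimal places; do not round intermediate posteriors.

Each posterior becomes the prior for the next update.
After 'converts': P(A) = 0.35·0.2000 / (0.35·0.2000 + 0.6·0.8000) ≈ 0.1273
After 'does not convert': P(A) = 0.65·0.1273 / (0.65·0.1273 + 0.4·0.8727) ≈ 0.1916
After 'converts': P(A) = 0.35·0.1916 / (0.35·0.1916 + 0.6·0.8084) ≈ 0.1214

0.121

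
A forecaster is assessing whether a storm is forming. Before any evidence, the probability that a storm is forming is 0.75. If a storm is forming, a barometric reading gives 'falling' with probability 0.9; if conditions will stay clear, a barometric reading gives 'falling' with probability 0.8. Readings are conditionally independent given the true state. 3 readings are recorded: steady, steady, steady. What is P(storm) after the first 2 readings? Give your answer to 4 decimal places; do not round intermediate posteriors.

After 'steady': P(storm) = 0.1·0.7500 / (0.1·0.7500 + 0.2·0.2500) ≈ 0.6000
After 'steady': P(storm) = 0.1·0.6000 / (0.1·0.6000 + 0.2·0.4000) ≈ 0.4286

0.4286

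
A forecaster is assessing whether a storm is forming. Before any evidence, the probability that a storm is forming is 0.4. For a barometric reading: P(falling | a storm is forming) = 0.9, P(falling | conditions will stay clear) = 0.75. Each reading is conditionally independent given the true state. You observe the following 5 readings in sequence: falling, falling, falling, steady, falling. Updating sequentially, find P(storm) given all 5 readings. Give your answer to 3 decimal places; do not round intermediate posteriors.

After 'falling': P(storm) = 0.9·0.4000 / (0.9·0.4000 + 0.75·0.6000) ≈ 0.4444
After 'falling': P(storm) = 0.9·0.4444 / (0.9·0.4444 + 0.75·0.5556) ≈ 0.4898
After 'falling': P(storm) = 0.9·0.4898 / (0.9·0.4898 + 0.75·0.5102) ≈ 0.5353
After 'steady': P(storm) = 0.1·0.5353 / (0.1·0.5353 + 0.25·0.4647) ≈ 0.3154
After 'falling': P(storm) = 0.9·0.3154 / (0.9·0.3154 + 0.75·0.6846) ≈ 0.3561

0.356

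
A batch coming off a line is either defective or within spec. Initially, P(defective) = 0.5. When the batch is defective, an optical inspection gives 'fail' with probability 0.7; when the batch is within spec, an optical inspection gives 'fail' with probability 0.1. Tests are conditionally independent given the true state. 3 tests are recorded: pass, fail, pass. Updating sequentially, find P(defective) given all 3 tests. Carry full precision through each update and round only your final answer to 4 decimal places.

0.4375

After 'pass': P(defective) = 0.3·0.5000 / (0.3·0.5000 + 0.9·0.5000) ≈ 0.2500
After 'fail': P(defective) = 0.7·0.2500 / (0.7·0.2500 + 0.1·0.7500) ≈ 0.7000
After 'pass': P(defective) = 0.3·0.7000 / (0.3·0.7000 + 0.9·0.3000) ≈ 0.4375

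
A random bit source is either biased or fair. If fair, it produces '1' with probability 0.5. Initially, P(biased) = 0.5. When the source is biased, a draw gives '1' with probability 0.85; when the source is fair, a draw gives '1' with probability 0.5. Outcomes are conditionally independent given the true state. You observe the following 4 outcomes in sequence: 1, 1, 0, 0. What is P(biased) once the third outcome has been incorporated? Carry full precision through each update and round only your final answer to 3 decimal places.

Apply Bayes' rule sequentially, carrying P(biased) forward.
After '1': P(biased) = 0.85·0.5000 / (0.85·0.5000 + 0.5·0.5000) ≈ 0.6296
After '1': P(biased) = 0.85·0.6296 / (0.85·0.6296 + 0.5·0.3704) ≈ 0.7429
After '0': P(biased) = 0.15·0.7429 / (0.15·0.7429 + 0.5·0.2571) ≈ 0.4644

0.464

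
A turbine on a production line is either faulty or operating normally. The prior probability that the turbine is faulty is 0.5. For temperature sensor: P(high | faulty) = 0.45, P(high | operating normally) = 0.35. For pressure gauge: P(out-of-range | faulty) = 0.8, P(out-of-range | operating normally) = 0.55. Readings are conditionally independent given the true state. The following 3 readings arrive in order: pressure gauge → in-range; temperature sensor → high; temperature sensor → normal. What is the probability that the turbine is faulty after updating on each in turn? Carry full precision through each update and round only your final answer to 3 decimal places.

Each posterior becomes the prior for the next update.
After pressure gauge='in-range': P(faulty) = 0.2·0.5000 / (0.2·0.5000 + 0.45·0.5000) ≈ 0.3077
After temperature sensor='high': P(faulty) = 0.45·0.3077 / (0.45·0.3077 + 0.35·0.6923) ≈ 0.3636
After temperature sensor='normal': P(faulty) = 0.55·0.3636 / (0.55·0.3636 + 0.65·0.6364) ≈ 0.3259

0.326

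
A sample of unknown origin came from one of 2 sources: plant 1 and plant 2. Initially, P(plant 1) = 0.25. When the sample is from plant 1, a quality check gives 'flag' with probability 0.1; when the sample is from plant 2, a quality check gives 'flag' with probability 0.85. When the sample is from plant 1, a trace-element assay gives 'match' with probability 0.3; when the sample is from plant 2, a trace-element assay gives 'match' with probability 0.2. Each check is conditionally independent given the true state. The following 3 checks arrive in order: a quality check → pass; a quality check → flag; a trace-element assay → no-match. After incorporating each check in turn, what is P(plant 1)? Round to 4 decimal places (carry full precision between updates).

Each posterior becomes the prior for the next update.
After a quality check='pass': P(plant 1) = 0.9·0.2500 / (0.9·0.2500 + 0.15·0.7500) ≈ 0.6667
After a quality check='flag': P(plant 1) = 0.1·0.6667 / (0.1·0.6667 + 0.85·0.3333) ≈ 0.1905
After a trace-element assay='no-match': P(plant 1) = 0.7·0.1905 / (0.7·0.1905 + 0.8·0.8095) ≈ 0.1707

0.1707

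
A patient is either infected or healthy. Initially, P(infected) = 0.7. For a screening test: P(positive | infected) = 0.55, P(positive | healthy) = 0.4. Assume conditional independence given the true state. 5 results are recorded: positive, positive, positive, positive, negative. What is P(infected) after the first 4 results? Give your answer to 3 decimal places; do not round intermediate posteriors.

0.893

After 'positive': P(infected) = 0.55·0.7000 / (0.55·0.7000 + 0.4·0.3000) ≈ 0.7624
After 'positive': P(infected) = 0.55·0.7624 / (0.55·0.7624 + 0.4·0.2376) ≈ 0.8152
After 'positive': P(infected) = 0.55·0.8152 / (0.55·0.8152 + 0.4·0.1848) ≈ 0.8585
After 'positive': P(infected) = 0.55·0.8585 / (0.55·0.8585 + 0.4·0.1415) ≈ 0.8929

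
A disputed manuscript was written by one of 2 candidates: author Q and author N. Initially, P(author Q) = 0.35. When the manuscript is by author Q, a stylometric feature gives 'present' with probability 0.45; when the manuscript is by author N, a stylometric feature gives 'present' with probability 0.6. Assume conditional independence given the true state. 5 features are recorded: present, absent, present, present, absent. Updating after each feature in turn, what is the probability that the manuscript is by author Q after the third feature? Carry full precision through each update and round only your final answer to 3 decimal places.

After 'present': P(author Q) = 0.45·0.3500 / (0.45·0.3500 + 0.6·0.6500) ≈ 0.2877
After 'absent': P(author Q) = 0.55·0.2877 / (0.55·0.2877 + 0.4·0.7123) ≈ 0.3570
After 'present': P(author Q) = 0.45·0.3570 / (0.45·0.3570 + 0.6·0.6430) ≈ 0.2940

0.294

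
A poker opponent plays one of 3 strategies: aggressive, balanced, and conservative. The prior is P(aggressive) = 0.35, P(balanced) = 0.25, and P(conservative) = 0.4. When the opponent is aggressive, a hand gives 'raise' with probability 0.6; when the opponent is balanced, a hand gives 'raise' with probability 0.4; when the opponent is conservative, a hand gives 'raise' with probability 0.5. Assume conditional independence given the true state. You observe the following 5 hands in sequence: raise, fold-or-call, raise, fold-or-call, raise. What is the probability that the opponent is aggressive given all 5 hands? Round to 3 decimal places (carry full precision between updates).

0.398

After 'raise': normaliser = 0.6·0.3500 + 0.4·0.2500 + 0.5·0.4000; P(aggressive) ≈ 0.4118, P(balanced) ≈ 0.1961, P(conservative) ≈ 0.3922
After 'fold-or-call': normaliser = 0.4·0.4118 + 0.6·0.1961 + 0.5·0.3922; P(aggressive) ≈ 0.3443, P(balanced) ≈ 0.2459, P(conservative) ≈ 0.4098
After 'raise': normaliser = 0.6·0.3443 + 0.4·0.2459 + 0.5·0.4098; P(aggressive) ≈ 0.4051, P(balanced) ≈ 0.1929, P(conservative) ≈ 0.4019
After 'fold-or-call': normaliser = 0.4·0.4051 + 0.6·0.1929 + 0.5·0.4019; P(aggressive) ≈ 0.3385, P(balanced) ≈ 0.2418, P(conservative) ≈ 0.4197
After 'raise': normaliser = 0.6·0.3385 + 0.4·0.2418 + 0.5·0.4197; P(aggressive) ≈ 0.3985, P(balanced) ≈ 0.1897, P(conservative) ≈ 0.4118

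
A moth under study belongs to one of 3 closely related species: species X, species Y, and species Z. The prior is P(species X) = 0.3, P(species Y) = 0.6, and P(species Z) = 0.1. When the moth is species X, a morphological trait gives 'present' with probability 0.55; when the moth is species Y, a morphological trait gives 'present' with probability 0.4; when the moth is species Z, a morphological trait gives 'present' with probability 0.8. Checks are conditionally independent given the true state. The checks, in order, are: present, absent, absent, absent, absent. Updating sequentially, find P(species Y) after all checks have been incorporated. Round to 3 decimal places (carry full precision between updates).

After 'present': normaliser = 0.55·0.3000 + 0.4·0.6000 + 0.8·0.1000; P(species X) ≈ 0.3402, P(species Y) ≈ 0.4948, P(species Z) ≈ 0.1649
After 'absent': normaliser = 0.45·0.3402 + 0.6·0.4948 + 0.2·0.1649; P(species X) ≈ 0.3170, P(species Y) ≈ 0.6147, P(species Z) ≈ 0.0683
After 'absent': normaliser = 0.45·0.3170 + 0.6·0.6147 + 0.2·0.0683; P(species X) ≈ 0.2716, P(species Y) ≈ 0.7024, P(species Z) ≈ 0.0260
After 'absent': normaliser = 0.45·0.2716 + 0.6·0.7024 + 0.2·0.0260; P(species X) ≈ 0.2227, P(species Y) ≈ 0.7678, P(species Z) ≈ 0.0095
After 'absent': normaliser = 0.45·0.2227 + 0.6·0.7678 + 0.2·0.0095; P(species X) ≈ 0.1781, P(species Y) ≈ 0.8186, P(species Z) ≈ 0.0034

0.819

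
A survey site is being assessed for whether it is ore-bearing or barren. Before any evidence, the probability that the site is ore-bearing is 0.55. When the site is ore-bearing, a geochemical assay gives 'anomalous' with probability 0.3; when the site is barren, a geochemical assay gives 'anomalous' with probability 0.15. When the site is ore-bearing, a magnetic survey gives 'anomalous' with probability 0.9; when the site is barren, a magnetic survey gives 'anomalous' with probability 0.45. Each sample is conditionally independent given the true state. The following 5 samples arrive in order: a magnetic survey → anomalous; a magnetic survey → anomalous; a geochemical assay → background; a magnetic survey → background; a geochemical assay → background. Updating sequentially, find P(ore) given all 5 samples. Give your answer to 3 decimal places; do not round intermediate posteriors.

0.376

After a magnetic survey='anomalous': P(ore) = 0.9·0.5500 / (0.9·0.5500 + 0.45·0.4500) ≈ 0.7097
After a magnetic survey='anomalous': P(ore) = 0.9·0.7097 / (0.9·0.7097 + 0.45·0.2903) ≈ 0.8302
After a geochemical assay='background': P(ore) = 0.7·0.8302 / (0.7·0.8302 + 0.85·0.1698) ≈ 0.8010
After a magnetic survey='background': P(ore) = 0.1·0.8010 / (0.1·0.8010 + 0.55·0.1990) ≈ 0.4226
After a geochemical assay='background': P(ore) = 0.7·0.4226 / (0.7·0.4226 + 0.85·0.5774) ≈ 0.3761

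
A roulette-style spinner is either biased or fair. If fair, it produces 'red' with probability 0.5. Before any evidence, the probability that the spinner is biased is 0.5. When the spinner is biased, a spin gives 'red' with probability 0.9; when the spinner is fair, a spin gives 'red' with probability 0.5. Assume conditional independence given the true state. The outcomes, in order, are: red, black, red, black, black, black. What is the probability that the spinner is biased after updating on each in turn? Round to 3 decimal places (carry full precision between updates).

After 'red': P(biased) = 0.9·0.5000 / (0.9·0.5000 + 0.5·0.5000) ≈ 0.6429
After 'black': P(biased) = 0.1·0.6429 / (0.1·0.6429 + 0.5·0.3571) ≈ 0.2647
After 'red': P(biased) = 0.9·0.2647 / (0.9·0.2647 + 0.5·0.7353) ≈ 0.3932
After 'black': P(biased) = 0.1·0.3932 / (0.1·0.3932 + 0.5·0.6068) ≈ 0.1147
After 'black': P(biased) = 0.1·0.1147 / (0.1·0.1147 + 0.5·0.8853) ≈ 0.0253
After 'black': P(biased) = 0.1·0.0253 / (0.1·0.0253 + 0.5·0.9747) ≈ 0.0052

0.005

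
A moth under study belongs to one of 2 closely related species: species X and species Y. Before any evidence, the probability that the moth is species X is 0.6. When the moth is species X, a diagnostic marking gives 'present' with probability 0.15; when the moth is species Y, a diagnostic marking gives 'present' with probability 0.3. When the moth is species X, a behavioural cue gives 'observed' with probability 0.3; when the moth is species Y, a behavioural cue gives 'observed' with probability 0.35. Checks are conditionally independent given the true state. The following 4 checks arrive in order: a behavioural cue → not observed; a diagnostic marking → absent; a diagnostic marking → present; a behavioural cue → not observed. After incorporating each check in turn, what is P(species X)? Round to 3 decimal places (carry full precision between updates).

After a behavioural cue='not observed': P(species X) = 0.7·0.6000 / (0.7·0.6000 + 0.65·0.4000) ≈ 0.6176
After a diagnostic marking='absent': P(species X) = 0.85·0.6176 / (0.85·0.6176 + 0.7·0.3824) ≈ 0.6623
After a diagnostic marking='present': P(species X) = 0.15·0.6623 / (0.15·0.6623 + 0.3·0.3377) ≈ 0.4951
After a behavioural cue='not observed': P(species X) = 0.7·0.4951 / (0.7·0.4951 + 0.65·0.5049) ≈ 0.5137

0.514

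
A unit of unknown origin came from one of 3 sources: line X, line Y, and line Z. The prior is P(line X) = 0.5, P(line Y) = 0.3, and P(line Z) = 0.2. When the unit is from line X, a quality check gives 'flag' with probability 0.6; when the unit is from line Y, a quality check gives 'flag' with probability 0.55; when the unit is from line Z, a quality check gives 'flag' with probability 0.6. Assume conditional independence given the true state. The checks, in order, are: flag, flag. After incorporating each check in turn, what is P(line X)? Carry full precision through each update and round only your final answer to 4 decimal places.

0.5252

Each posterior becomes the prior for the next update.
After 'flag': normaliser = 0.6·0.5000 + 0.55·0.3000 + 0.6·0.2000; P(line X) ≈ 0.5128, P(line Y) ≈ 0.2821, P(line Z) ≈ 0.2051
After 'flag': normaliser = 0.6·0.5128 + 0.55·0.2821 + 0.6·0.2051; P(line X) ≈ 0.5252, P(line Y) ≈ 0.2648, P(line Z) ≈ 0.2101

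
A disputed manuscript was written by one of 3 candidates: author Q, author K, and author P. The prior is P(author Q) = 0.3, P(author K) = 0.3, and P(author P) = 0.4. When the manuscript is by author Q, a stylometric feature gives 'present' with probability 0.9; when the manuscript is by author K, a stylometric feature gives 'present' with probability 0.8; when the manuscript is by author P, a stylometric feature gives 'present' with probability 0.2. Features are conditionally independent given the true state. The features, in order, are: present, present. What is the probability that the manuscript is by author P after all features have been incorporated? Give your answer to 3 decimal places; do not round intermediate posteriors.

0.035

After 'present': normaliser = 0.9·0.3000 + 0.8·0.3000 + 0.2·0.4000; P(author Q) ≈ 0.4576, P(author K) ≈ 0.4068, P(author P) ≈ 0.1356
After 'present': normaliser = 0.9·0.4576 + 0.8·0.4068 + 0.2·0.1356; P(author Q) ≈ 0.5388, P(author K) ≈ 0.4257, P(author P) ≈ 0.0355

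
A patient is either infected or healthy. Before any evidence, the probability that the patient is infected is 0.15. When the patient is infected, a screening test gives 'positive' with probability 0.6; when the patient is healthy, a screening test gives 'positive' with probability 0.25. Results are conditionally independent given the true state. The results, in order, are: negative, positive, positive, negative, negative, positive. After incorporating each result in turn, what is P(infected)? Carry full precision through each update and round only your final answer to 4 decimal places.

After 'negative': P(infected) = 0.4·0.1500 / (0.4·0.1500 + 0.75·0.8500) ≈ 0.0860
After 'positive': P(infected) = 0.6·0.0860 / (0.6·0.0860 + 0.25·0.9140) ≈ 0.1843
After 'positive': P(infected) = 0.6·0.1843 / (0.6·0.1843 + 0.25·0.8157) ≈ 0.3515
After 'negative': P(infected) = 0.4·0.3515 / (0.4·0.3515 + 0.75·0.6485) ≈ 0.2243
After 'negative': P(infected) = 0.4·0.2243 / (0.4·0.2243 + 0.75·0.7757) ≈ 0.1336
After 'positive': P(infected) = 0.6·0.1336 / (0.6·0.1336 + 0.25·0.8664) ≈ 0.2701

0.2701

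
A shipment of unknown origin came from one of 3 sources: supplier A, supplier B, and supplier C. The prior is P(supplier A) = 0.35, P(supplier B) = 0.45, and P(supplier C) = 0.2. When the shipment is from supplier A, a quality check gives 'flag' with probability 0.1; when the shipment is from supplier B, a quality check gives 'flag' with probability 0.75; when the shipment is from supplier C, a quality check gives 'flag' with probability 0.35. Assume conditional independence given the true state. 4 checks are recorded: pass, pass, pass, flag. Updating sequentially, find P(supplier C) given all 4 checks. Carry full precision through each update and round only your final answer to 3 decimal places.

After 'pass': normaliser = 0.9·0.3500 + 0.25·0.4500 + 0.65·0.2000; P(supplier A) ≈ 0.5650, P(supplier B) ≈ 0.2018, P(supplier C) ≈ 0.2332
After 'pass': normaliser = 0.9·0.5650 + 0.25·0.2018 + 0.65·0.2332; P(supplier A) ≈ 0.7157, P(supplier B) ≈ 0.0710, P(supplier C) ≈ 0.2133
After 'pass': normaliser = 0.9·0.7157 + 0.25·0.0710 + 0.65·0.2133; P(supplier A) ≈ 0.8046, P(supplier B) ≈ 0.0222, P(supplier C) ≈ 0.1732
After 'flag': normaliser = 0.1·0.8046 + 0.75·0.0222 + 0.35·0.1732; P(supplier A) ≈ 0.5102, P(supplier B) ≈ 0.1054, P(supplier C) ≈ 0.3844

0.384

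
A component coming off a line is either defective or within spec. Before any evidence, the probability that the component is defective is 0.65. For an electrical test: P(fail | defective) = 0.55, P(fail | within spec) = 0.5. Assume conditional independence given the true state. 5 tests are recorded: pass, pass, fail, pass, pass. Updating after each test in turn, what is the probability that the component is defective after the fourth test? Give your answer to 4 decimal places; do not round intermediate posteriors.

After 'pass': P(defective) = 0.45·0.6500 / (0.45·0.6500 + 0.5·0.3500) ≈ 0.6257
After 'pass': P(defective) = 0.45·0.6257 / (0.45·0.6257 + 0.5·0.3743) ≈ 0.6007
After 'fail': P(defective) = 0.55·0.6007 / (0.55·0.6007 + 0.5·0.3993) ≈ 0.6233
After 'pass': P(defective) = 0.45·0.6233 / (0.45·0.6233 + 0.5·0.3767) ≈ 0.5983

0.5983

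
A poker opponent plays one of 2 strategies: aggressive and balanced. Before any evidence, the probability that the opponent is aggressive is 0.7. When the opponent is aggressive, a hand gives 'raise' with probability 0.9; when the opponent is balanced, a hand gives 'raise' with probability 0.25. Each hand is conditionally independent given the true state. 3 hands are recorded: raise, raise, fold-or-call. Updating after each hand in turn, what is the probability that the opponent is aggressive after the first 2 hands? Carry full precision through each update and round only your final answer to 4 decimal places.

0.9680

Apply Bayes' rule sequentially, carrying P(aggressive) forward.
After 'raise': P(aggressive) = 0.9·0.7000 / (0.9·0.7000 + 0.25·0.3000) ≈ 0.8936
After 'raise': P(aggressive) = 0.9·0.8936 / (0.9·0.8936 + 0.25·0.1064) ≈ 0.9680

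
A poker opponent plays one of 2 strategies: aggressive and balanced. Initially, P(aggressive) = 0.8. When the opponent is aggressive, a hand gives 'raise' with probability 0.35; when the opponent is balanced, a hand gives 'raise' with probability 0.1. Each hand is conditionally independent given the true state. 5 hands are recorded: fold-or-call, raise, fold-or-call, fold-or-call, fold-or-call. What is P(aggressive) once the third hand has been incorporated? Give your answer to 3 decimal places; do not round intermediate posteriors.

0.880

After 'fold-or-call': P(aggressive) = 0.65·0.8000 / (0.65·0.8000 + 0.9·0.2000) ≈ 0.7429
After 'raise': P(aggressive) = 0.35·0.7429 / (0.35·0.7429 + 0.1·0.2571) ≈ 0.9100
After 'fold-or-call': P(aggressive) = 0.65·0.9100 / (0.65·0.9100 + 0.9·0.0900) ≈ 0.8796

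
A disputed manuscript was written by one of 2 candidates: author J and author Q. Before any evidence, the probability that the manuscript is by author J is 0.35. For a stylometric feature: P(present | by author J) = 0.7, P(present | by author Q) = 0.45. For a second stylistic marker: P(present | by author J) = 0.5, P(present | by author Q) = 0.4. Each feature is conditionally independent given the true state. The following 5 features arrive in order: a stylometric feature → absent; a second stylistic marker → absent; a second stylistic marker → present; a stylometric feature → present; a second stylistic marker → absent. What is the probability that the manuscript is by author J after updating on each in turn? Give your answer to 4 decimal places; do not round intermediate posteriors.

0.2840

After a stylometric feature='absent': P(author J) = 0.3·0.3500 / (0.3·0.3500 + 0.55·0.6500) ≈ 0.2270
After a second stylistic marker='absent': P(author J) = 0.5·0.2270 / (0.5·0.2270 + 0.6·0.7730) ≈ 0.1966
After a second stylistic marker='present': P(author J) = 0.5·0.1966 / (0.5·0.1966 + 0.4·0.8034) ≈ 0.2343
After a stylometric feature='present': P(author J) = 0.7·0.2343 / (0.7·0.2343 + 0.45·0.7657) ≈ 0.3225
After a second stylistic marker='absent': P(author J) = 0.5·0.3225 / (0.5·0.3225 + 0.6·0.6775) ≈ 0.2840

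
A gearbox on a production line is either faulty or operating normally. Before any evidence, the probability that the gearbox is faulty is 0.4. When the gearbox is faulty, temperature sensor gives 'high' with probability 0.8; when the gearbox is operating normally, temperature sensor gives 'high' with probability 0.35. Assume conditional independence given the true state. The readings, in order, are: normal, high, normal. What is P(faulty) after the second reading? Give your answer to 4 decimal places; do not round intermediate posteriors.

After 'normal': P(faulty) = 0.2·0.4000 / (0.2·0.4000 + 0.65·0.6000) ≈ 0.1702
After 'high': P(faulty) = 0.8·0.1702 / (0.8·0.1702 + 0.35·0.8298) ≈ 0.3192

0.3192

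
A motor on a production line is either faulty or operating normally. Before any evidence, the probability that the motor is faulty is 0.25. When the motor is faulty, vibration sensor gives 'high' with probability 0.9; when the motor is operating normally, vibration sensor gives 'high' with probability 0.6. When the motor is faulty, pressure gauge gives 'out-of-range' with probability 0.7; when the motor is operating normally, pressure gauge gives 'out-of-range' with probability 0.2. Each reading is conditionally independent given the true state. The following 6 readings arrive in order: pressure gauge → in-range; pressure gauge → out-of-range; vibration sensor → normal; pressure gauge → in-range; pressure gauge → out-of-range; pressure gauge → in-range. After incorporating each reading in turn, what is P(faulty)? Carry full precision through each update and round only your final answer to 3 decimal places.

After pressure gauge='in-range': P(faulty) = 0.3·0.2500 / (0.3·0.2500 + 0.8·0.7500) ≈ 0.1111
After pressure gauge='out-of-range': P(faulty) = 0.7·0.1111 / (0.7·0.1111 + 0.2·0.8889) ≈ 0.3043
After vibration sensor='normal': P(faulty) = 0.1·0.3043 / (0.1·0.3043 + 0.4·0.6957) ≈ 0.0986
After pressure gauge='in-range': P(faulty) = 0.3·0.0986 / (0.3·0.0986 + 0.8·0.9014) ≈ 0.0394
After pressure gauge='out-of-range': P(faulty) = 0.7·0.0394 / (0.7·0.0394 + 0.2·0.9606) ≈ 0.1255
After pressure gauge='in-range': P(faulty) = 0.3·0.1255 / (0.3·0.1255 + 0.8·0.8745) ≈ 0.0511

0.051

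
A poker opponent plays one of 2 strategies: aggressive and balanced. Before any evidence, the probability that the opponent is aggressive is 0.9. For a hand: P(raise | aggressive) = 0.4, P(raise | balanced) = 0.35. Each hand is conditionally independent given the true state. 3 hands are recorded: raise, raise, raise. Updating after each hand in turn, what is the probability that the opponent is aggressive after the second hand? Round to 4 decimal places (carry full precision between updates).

0.9216

After 'raise': P(aggressive) = 0.4·0.9000 / (0.4·0.9000 + 0.35·0.1000) ≈ 0.9114
After 'raise': P(aggressive) = 0.4·0.9114 / (0.4·0.9114 + 0.35·0.0886) ≈ 0.9216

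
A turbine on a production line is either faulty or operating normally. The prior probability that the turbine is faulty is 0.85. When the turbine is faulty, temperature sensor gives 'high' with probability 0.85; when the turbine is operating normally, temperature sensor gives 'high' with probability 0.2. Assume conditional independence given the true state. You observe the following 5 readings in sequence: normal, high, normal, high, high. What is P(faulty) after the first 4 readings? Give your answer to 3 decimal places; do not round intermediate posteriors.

After 'normal': P(faulty) = 0.15·0.8500 / (0.15·0.8500 + 0.8·0.1500) ≈ 0.5152
After 'high': P(faulty) = 0.85·0.5152 / (0.85·0.5152 + 0.2·0.4848) ≈ 0.8187
After 'normal': P(faulty) = 0.15·0.8187 / (0.15·0.8187 + 0.8·0.1813) ≈ 0.4585
After 'high': P(faulty) = 0.85·0.4585 / (0.85·0.4585 + 0.2·0.5415) ≈ 0.7825

0.783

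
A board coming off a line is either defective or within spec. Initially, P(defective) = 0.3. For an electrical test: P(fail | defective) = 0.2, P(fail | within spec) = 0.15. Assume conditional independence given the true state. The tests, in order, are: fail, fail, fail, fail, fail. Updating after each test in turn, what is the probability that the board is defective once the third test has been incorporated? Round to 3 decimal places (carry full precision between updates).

Each posterior becomes the prior for the next update.
After 'fail': P(defective) = 0.2·0.3000 / (0.2·0.3000 + 0.15·0.7000) ≈ 0.3636
After 'fail': P(defective) = 0.2·0.3636 / (0.2·0.3636 + 0.15·0.6364) ≈ 0.4324
After 'fail': P(defective) = 0.2·0.4324 / (0.2·0.4324 + 0.15·0.5676) ≈ 0.5039

0.504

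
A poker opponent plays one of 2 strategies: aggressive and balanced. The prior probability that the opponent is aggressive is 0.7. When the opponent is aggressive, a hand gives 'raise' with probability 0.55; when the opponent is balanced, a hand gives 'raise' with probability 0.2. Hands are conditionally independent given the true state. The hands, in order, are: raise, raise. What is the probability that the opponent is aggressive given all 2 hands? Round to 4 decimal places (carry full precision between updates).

0.9464

Apply Bayes' rule sequentially, carrying P(aggressive) forward.
After 'raise': P(aggressive) = 0.55·0.7000 / (0.55·0.7000 + 0.2·0.3000) ≈ 0.8652
After 'raise': P(aggressive) = 0.55·0.8652 / (0.55·0.8652 + 0.2·0.1348) ≈ 0.9464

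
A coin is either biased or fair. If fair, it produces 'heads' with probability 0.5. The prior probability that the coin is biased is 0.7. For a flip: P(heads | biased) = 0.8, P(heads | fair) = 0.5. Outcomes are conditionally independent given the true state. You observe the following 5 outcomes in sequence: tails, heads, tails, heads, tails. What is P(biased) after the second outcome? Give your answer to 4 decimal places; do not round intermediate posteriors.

After 'tails': P(biased) = 0.2·0.7000 / (0.2·0.7000 + 0.5·0.3000) ≈ 0.4828
After 'heads': P(biased) = 0.8·0.4828 / (0.8·0.4828 + 0.5·0.5172) ≈ 0.5989

0.5989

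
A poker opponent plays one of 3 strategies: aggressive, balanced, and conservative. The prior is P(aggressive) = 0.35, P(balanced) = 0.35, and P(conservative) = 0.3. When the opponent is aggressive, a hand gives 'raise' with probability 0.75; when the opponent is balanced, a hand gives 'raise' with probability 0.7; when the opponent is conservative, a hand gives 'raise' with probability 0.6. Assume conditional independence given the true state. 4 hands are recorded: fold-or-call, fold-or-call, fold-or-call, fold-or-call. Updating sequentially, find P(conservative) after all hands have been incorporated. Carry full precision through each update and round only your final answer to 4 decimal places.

0.6463

Apply Bayes' rule sequentially, carrying P(conservative) forward.
After 'fold-or-call': normaliser = 0.25·0.3500 + 0.3·0.3500 + 0.4·0.3000; P(aggressive) ≈ 0.2800, P(balanced) ≈ 0.3360, P(conservative) ≈ 0.3840
After 'fold-or-call': normaliser = 0.25·0.2800 + 0.3·0.3360 + 0.4·0.3840; P(aggressive) ≈ 0.2158, P(balanced) ≈ 0.3107, P(conservative) ≈ 0.4735
After 'fold-or-call': normaliser = 0.25·0.2158 + 0.3·0.3107 + 0.4·0.4735; P(aggressive) ≈ 0.1603, P(balanced) ≈ 0.2770, P(conservative) ≈ 0.5627
After 'fold-or-call': normaliser = 0.25·0.1603 + 0.3·0.2770 + 0.4·0.5627; P(aggressive) ≈ 0.1151, P(balanced) ≈ 0.2386, P(conservative) ≈ 0.6463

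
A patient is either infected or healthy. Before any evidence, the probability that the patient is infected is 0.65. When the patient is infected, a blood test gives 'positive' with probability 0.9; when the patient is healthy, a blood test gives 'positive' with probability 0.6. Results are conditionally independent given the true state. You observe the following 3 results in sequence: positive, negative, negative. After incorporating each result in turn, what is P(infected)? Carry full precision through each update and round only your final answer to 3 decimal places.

0.148

After 'positive': P(infected) = 0.9·0.6500 / (0.9·0.6500 + 0.6·0.3500) ≈ 0.7358
After 'negative': P(infected) = 0.1·0.7358 / (0.1·0.7358 + 0.4·0.2642) ≈ 0.4105
After 'negative': P(infected) = 0.1·0.4105 / (0.1·0.4105 + 0.4·0.5895) ≈ 0.1483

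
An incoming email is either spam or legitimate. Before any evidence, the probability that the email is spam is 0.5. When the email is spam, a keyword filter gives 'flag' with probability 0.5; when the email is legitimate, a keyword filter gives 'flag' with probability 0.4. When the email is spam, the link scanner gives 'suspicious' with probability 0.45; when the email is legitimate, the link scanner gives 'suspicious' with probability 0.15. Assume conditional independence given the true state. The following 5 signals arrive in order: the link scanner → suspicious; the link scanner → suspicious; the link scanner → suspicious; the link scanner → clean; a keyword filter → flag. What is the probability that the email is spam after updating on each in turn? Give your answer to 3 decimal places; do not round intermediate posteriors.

0.956

After the link scanner='suspicious': P(spam) = 0.45·0.5000 / (0.45·0.5000 + 0.15·0.5000) ≈ 0.7500
After the link scanner='suspicious': P(spam) = 0.45·0.7500 / (0.45·0.7500 + 0.15·0.2500) ≈ 0.9000
After the link scanner='suspicious': P(spam) = 0.45·0.9000 / (0.45·0.9000 + 0.15·0.1000) ≈ 0.9643
After the link scanner='clean': P(spam) = 0.55·0.9643 / (0.55·0.9643 + 0.85·0.0357) ≈ 0.9459
After a keyword filter='flag': P(spam) = 0.5·0.9459 / (0.5·0.9459 + 0.4·0.0541) ≈ 0.9562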